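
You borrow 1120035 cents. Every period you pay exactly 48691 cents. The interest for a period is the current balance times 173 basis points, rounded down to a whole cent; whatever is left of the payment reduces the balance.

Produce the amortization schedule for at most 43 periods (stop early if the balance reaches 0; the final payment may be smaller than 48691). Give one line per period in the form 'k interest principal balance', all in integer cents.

1 19376 29315 1090720
2 18869 29822 1060898
3 18353 30338 1030560
4 17828 30863 999697
5 17294 31397 968300
6 16751 31940 936360
7 16199 32492 903868
8 15636 33055 870813
9 15065 33626 837187
10 14483 34208 802979
11 13891 34800 768179
12 13289 35402 732777
13 12677 36014 696763
14 12053 36638 660125
15 11420 37271 622854
16 10775 37916 584938
17 10119 38572 546366
18 9452 39239 507127
19 8773 39918 467209
20 8082 40609 426600
21 7380 41311 385289
22 6665 42026 343263
23 5938 42753 300510
24 5198 43493 257017
25 4446 44245 212772
26 3680 45011 167761
27 2902 45789 121972
28 2110 46581 75391
29 1304 47387 28004
30 484 28004 0

1. interest=⌊1120035·173/10000⌋=19376; principal=48691-19376=29315; balance=1120035-29315=1090720
2. interest=⌊1090720·173/10000⌋=18869; principal=48691-18869=29822; balance=1090720-29822=1060898
3. interest=⌊1060898·173/10000⌋=18353; principal=48691-18353=30338; balance=1060898-30338=1030560
4. interest=⌊1030560·173/10000⌋=17828; principal=48691-17828=30863; balance=1030560-30863=999697
5. interest=⌊999697·173/10000⌋=17294; principal=48691-17294=31397; balance=999697-31397=968300
6. interest=⌊968300·173/10000⌋=16751; principal=48691-16751=31940; balance=968300-31940=936360
7. interest=⌊936360·173/10000⌋=16199; principal=48691-16199=32492; balance=936360-32492=903868
8. interest=⌊903868·173/10000⌋=15636; principal=48691-15636=33055; balance=903868-33055=870813
9. interest=⌊870813·173/10000⌋=15065; principal=48691-15065=33626; balance=870813-33626=837187
10. interest=⌊837187·173/10000⌋=14483; principal=48691-14483=34208; balance=837187-34208=802979
11. interest=⌊802979·173/10000⌋=13891; principal=48691-13891=34800; balance=802979-34800=768179
12. interest=⌊768179·173/10000⌋=13289; principal=48691-13289=35402; balance=768179-35402=732777
13. interest=⌊732777·173/10000⌋=12677; principal=48691-12677=36014; balance=732777-36014=696763
14. interest=⌊696763·173/10000⌋=12053; principal=48691-12053=36638; balance=696763-36638=660125
15. interest=⌊660125·173/10000⌋=11420; principal=48691-11420=37271; balance=660125-37271=622854
16. interest=⌊622854·173/10000⌋=10775; principal=48691-10775=37916; balance=622854-37916=584938
17. interest=⌊584938·173/10000⌋=10119; principal=48691-10119=38572; balance=584938-38572=546366
18. interest=⌊546366·173/10000⌋=9452; principal=48691-9452=39239; balance=546366-39239=507127
19. interest=⌊507127·173/10000⌋=8773; principal=48691-8773=39918; balance=507127-39918=467209
20. interest=⌊467209·173/10000⌋=8082; principal=48691-8082=40609; balance=467209-40609=426600
21. interest=⌊426600·173/10000⌋=7380; principal=48691-7380=41311; balance=426600-41311=385289
22. interest=⌊385289·173/10000⌋=6665; principal=48691-6665=42026; balance=385289-42026=343263
23. interest=⌊343263·173/10000⌋=5938; principal=48691-5938=42753; balance=343263-42753=300510
24. interest=⌊300510·173/10000⌋=5198; principal=48691-5198=43493; balance=300510-43493=257017
25. interest=⌊257017·173/10000⌋=4446; principal=48691-4446=44245; balance=257017-44245=212772
26. interest=⌊212772·173/10000⌋=3680; principal=48691-3680=45011; balance=212772-45011=167761
27. interest=⌊167761·173/10000⌋=2902; principal=48691-2902=45789; balance=167761-45789=121972
28. interest=⌊121972·173/10000⌋=2110; principal=48691-2110=46581; balance=121972-46581=75391
29. interest=⌊75391·173/10000⌋=1304; principal=48691-1304=47387; balance=75391-47387=28004
30. interest=⌊28004·173/10000⌋=484; principal=min(48691-484,28004)=28004; balance=28004-28004=0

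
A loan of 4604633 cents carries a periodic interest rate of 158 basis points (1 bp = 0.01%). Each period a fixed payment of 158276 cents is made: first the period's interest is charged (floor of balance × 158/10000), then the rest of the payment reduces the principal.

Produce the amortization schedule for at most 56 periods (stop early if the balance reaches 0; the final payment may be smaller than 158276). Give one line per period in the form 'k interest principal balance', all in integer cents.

1 72753 85523 4519110
2 71401 86875 4432235
3 70029 88247 4343988
4 68635 89641 4254347
5 67218 91058 4163289
6 65779 92497 4070792
7 64318 93958 3976834
8 62833 95443 3881391
9 61325 96951 3784440
10 59794 98482 3685958
11 58238 100038 3585920
12 56657 101619 3484301
13 55051 103225 3381076
14 53421 104855 3276221
15 51764 106512 3169709
16 50081 108195 3061514
17 48371 109905 2951609
18 46635 111641 2839968
19 44871 113405 2726563
20 43079 115197 2611366
21 41259 117017 2494349
22 39410 118866 2375483
23 37532 120744 2254739
24 35624 122652 2132087
25 33686 124590 2007497
26 31718 126558 1880939
27 29718 128558 1752381
28 27687 130589 1621792
29 25624 132652 1489140
30 23528 134748 1354392
31 21399 136877 1217515
32 19236 139040 1078475
33 17039 141237 937238
34 14808 143468 793770
35 12541 145735 648035
36 10238 148038 499997
37 7899 150377 349620
38 5523 152753 196867
39 3110 155166 41701
40 658 41701 0

1. interest=⌊4604633·158/10000⌋=72753; principal=158276-72753=85523; balance=4604633-85523=4519110
2. interest=⌊4519110·158/10000⌋=71401; principal=158276-71401=86875; balance=4519110-86875=4432235
3. interest=⌊4432235·158/10000⌋=70029; principal=158276-70029=88247; balance=4432235-88247=4343988
4. interest=⌊4343988·158/10000⌋=68635; principal=158276-68635=89641; balance=4343988-89641=4254347
5. interest=⌊4254347·158/10000⌋=67218; principal=158276-67218=91058; balance=4254347-91058=4163289
6. interest=⌊4163289·158/10000⌋=65779; principal=158276-65779=92497; balance=4163289-92497=4070792
7. interest=⌊4070792·158/10000⌋=64318; principal=158276-64318=93958; balance=4070792-93958=3976834
8. interest=⌊3976834·158/10000⌋=62833; principal=158276-62833=95443; balance=3976834-95443=3881391
9. interest=⌊3881391·158/10000⌋=61325; principal=158276-61325=96951; balance=3881391-96951=3784440
10. interest=⌊3784440·158/10000⌋=59794; principal=158276-59794=98482; balance=3784440-98482=3685958
11. interest=⌊3685958·158/10000⌋=58238; principal=158276-58238=100038; balance=3685958-100038=3585920
12. interest=⌊3585920·158/10000⌋=56657; principal=158276-56657=101619; balance=3585920-101619=3484301
13. interest=⌊3484301·158/10000⌋=55051; principal=158276-55051=103225; balance=3484301-103225=3381076
14. interest=⌊3381076·158/10000⌋=53421; principal=158276-53421=104855; balance=3381076-104855=3276221
15. interest=⌊3276221·158/10000⌋=51764; principal=158276-51764=106512; balance=3276221-106512=3169709
16. interest=⌊3169709·158/10000⌋=50081; principal=158276-50081=108195; balance=3169709-108195=3061514
17. interest=⌊3061514·158/10000⌋=48371; principal=158276-48371=109905; balance=3061514-109905=2951609
18. interest=⌊2951609·158/10000⌋=46635; principal=158276-46635=111641; balance=2951609-111641=2839968
19. interest=⌊2839968·158/10000⌋=44871; principal=158276-44871=113405; balance=2839968-113405=2726563
20. interest=⌊2726563·158/10000⌋=43079; principal=158276-43079=115197; balance=2726563-115197=2611366
21. interest=⌊2611366·158/10000⌋=41259; principal=158276-41259=117017; balance=2611366-117017=2494349
22. interest=⌊2494349·158/10000⌋=39410; principal=158276-39410=118866; balance=2494349-118866=2375483
23. interest=⌊2375483·158/10000⌋=37532; principal=158276-37532=120744; balance=2375483-120744=2254739
24. interest=⌊2254739·158/10000⌋=35624; principal=158276-35624=122652; balance=2254739-122652=2132087
25. interest=⌊2132087·158/10000⌋=33686; principal=158276-33686=124590; balance=2132087-124590=2007497
26. interest=⌊2007497·158/10000⌋=31718; principal=158276-31718=126558; balance=2007497-126558=1880939
27. interest=⌊1880939·158/10000⌋=29718; principal=158276-29718=128558; balance=1880939-128558=1752381
28. interest=⌊1752381·158/10000⌋=27687; principal=158276-27687=130589; balance=1752381-130589=1621792
29. interest=⌊1621792·158/10000⌋=25624; principal=158276-25624=132652; balance=1621792-132652=1489140
30. interest=⌊1489140·158/10000⌋=23528; principal=158276-23528=134748; balance=1489140-134748=1354392
31. interest=⌊1354392·158/10000⌋=21399; principal=158276-21399=136877; balance=1354392-136877=1217515
32. interest=⌊1217515·158/10000⌋=19236; principal=158276-19236=139040; balance=1217515-139040=1078475
33. interest=⌊1078475·158/10000⌋=17039; principal=158276-17039=141237; balance=1078475-141237=937238
34. interest=⌊937238·158/10000⌋=14808; principal=158276-14808=143468; balance=937238-143468=793770
35. interest=⌊793770·158/10000⌋=12541; principal=158276-12541=145735; balance=793770-145735=648035
36. interest=⌊648035·158/10000⌋=10238; principal=158276-10238=148038; balance=648035-148038=499997
37. interest=⌊499997·158/10000⌋=7899; principal=158276-7899=150377; balance=499997-150377=349620
38. interest=⌊349620·158/10000⌋=5523; principal=158276-5523=152753; balance=349620-152753=196867
39. interest=⌊196867·158/10000⌋=3110; principal=158276-3110=155166; balance=196867-155166=41701
40. interest=⌊41701·158/10000⌋=658; principal=min(158276-658,41701)=41701; balance=41701-41701=0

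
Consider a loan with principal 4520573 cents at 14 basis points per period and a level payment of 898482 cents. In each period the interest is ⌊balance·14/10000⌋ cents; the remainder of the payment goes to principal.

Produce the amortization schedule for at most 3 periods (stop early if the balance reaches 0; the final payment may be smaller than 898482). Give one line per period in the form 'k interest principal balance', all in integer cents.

1. interest=⌊4520573·14/10000⌋=6328; principal=898482-6328=892154; balance=4520573-892154=3628419
2. interest=⌊3628419·14/10000⌋=5079; principal=898482-5079=893403; balance=3628419-893403=2735016
3. interest=⌊2735016·14/10000⌋=3829; principal=898482-3829=894653; balance=2735016-894653=1840363

1 6328 892154 3628419
2 5079 893403 2735016
3 3829 894653 1840363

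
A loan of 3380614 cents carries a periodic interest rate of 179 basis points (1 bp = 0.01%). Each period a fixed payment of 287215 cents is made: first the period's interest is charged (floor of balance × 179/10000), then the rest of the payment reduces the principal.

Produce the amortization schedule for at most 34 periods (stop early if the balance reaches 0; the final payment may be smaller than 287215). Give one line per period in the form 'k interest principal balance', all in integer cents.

1. interest=⌊3380614·179/10000⌋=60512; principal=287215-60512=226703; balance=3380614-226703=3153911
2. interest=⌊3153911·179/10000⌋=56455; principal=287215-56455=230760; balance=3153911-230760=2923151
3. interest=⌊2923151·179/10000⌋=52324; principal=287215-52324=234891; balance=2923151-234891=2688260
4. interest=⌊2688260·179/10000⌋=48119; principal=287215-48119=239096; balance=2688260-239096=2449164
5. interest=⌊2449164·179/10000⌋=43840; principal=287215-43840=243375; balance=2449164-243375=2205789
6. interest=⌊2205789·179/10000⌋=39483; principal=287215-39483=247732; balance=2205789-247732=1958057
7. interest=⌊1958057·179/10000⌋=35049; principal=287215-35049=252166; balance=1958057-252166=1705891
8. interest=⌊1705891·179/10000⌋=30535; principal=287215-30535=256680; balance=1705891-256680=1449211
9. interest=⌊1449211·179/10000⌋=25940; principal=287215-25940=261275; balance=1449211-261275=1187936
10. interest=⌊1187936·179/10000⌋=21264; principal=287215-21264=265951; balance=1187936-265951=921985
11. interest=⌊921985·179/10000⌋=16503; principal=287215-16503=270712; balance=921985-270712=651273
12. interest=⌊651273·179/10000⌋=11657; principal=287215-11657=275558; balance=651273-275558=375715
13. interest=⌊375715·179/10000⌋=6725; principal=287215-6725=280490; balance=375715-280490=95225
14. interest=⌊95225·179/10000⌋=1704; principal=min(287215-1704,95225)=95225; balance=95225-95225=0

1 60512 226703 3153911
2 56455 230760 2923151
3 52324 234891 2688260
4 48119 239096 2449164
5 43840 243375 2205789
6 39483 247732 1958057
7 35049 252166 1705891
8 30535 256680 1449211
9 25940 261275 1187936
10 21264 265951 921985
11 16503 270712 651273
12 11657 275558 375715
13 6725 280490 95225
14 1704 95225 0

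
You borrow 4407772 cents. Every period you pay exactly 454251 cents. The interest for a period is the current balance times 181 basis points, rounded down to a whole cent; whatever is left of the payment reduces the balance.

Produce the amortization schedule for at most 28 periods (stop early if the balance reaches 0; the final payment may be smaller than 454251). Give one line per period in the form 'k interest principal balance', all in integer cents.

1. interest=⌊4407772·181/10000⌋=79780; principal=454251-79780=374471; balance=4407772-374471=4033301
2. interest=⌊4033301·181/10000⌋=73002; principal=454251-73002=381249; balance=4033301-381249=3652052
3. interest=⌊3652052·181/10000⌋=66102; principal=454251-66102=388149; balance=3652052-388149=3263903
4. interest=⌊3263903·181/10000⌋=59076; principal=454251-59076=395175; balance=3263903-395175=2868728
5. interest=⌊2868728·181/10000⌋=51923; principal=454251-51923=402328; balance=2868728-402328=2466400
6. interest=⌊2466400·181/10000⌋=44641; principal=454251-44641=409610; balance=2466400-409610=2056790
7. interest=⌊2056790·181/10000⌋=37227; principal=454251-37227=417024; balance=2056790-417024=1639766
8. interest=⌊1639766·181/10000⌋=29679; principal=454251-29679=424572; balance=1639766-424572=1215194
9. interest=⌊1215194·181/10000⌋=21995; principal=454251-21995=432256; balance=1215194-432256=782938
10. interest=⌊782938·181/10000⌋=14171; principal=454251-14171=440080; balance=782938-440080=342858
11. interest=⌊342858·181/10000⌋=6205; principal=min(454251-6205,342858)=342858; balance=342858-342858=0

1 79780 374471 4033301
2 73002 381249 3652052
3 66102 388149 3263903
4 59076 395175 2868728
5 51923 402328 2466400
6 44641 409610 2056790
7 37227 417024 1639766
8 29679 424572 1215194
9 21995 432256 782938
10 14171 440080 342858
11 6205 342858 0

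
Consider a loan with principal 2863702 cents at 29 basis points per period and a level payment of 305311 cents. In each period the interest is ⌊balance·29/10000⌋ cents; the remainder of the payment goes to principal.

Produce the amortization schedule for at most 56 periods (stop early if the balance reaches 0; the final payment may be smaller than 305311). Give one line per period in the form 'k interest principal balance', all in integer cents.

1. interest=⌊2863702·29/10000⌋=8304; principal=305311-8304=297007; balance=2863702-297007=2566695
2. interest=⌊2566695·29/10000⌋=7443; principal=305311-7443=297868; balance=2566695-297868=2268827
3. interest=⌊2268827·29/10000⌋=6579; principal=305311-6579=298732; balance=2268827-298732=1970095
4. interest=⌊1970095·29/10000⌋=5713; principal=305311-5713=299598; balance=1970095-299598=1670497
5. interest=⌊1670497·29/10000⌋=4844; principal=305311-4844=300467; balance=1670497-300467=1370030
6. interest=⌊1370030·29/10000⌋=3973; principal=305311-3973=301338; balance=1370030-301338=1068692
7. interest=⌊1068692·29/10000⌋=3099; principal=305311-3099=302212; balance=1068692-302212=766480
8. interest=⌊766480·29/10000⌋=2222; principal=305311-2222=303089; balance=766480-303089=463391
9. interest=⌊463391·29/10000⌋=1343; principal=305311-1343=303968; balance=463391-303968=159423
10. interest=⌊159423·29/10000⌋=462; principal=min(305311-462,159423)=159423; balance=159423-159423=0

1 8304 297007 2566695
2 7443 297868 2268827
3 6579 298732 1970095
4 5713 299598 1670497
5 4844 300467 1370030
6 3973 301338 1068692
7 3099 302212 766480
8 2222 303089 463391
9 1343 303968 159423
10 462 159423 0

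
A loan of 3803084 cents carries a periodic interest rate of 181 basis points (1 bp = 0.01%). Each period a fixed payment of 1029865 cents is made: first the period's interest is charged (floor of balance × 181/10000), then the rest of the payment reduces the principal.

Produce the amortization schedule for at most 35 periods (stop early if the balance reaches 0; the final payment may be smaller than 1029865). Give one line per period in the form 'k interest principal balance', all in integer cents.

1 68835 961030 2842054
2 51441 978424 1863630
3 33731 996134 867496
4 15701 867496 0

1. interest=⌊3803084·181/10000⌋=68835; principal=1029865-68835=961030; balance=3803084-961030=2842054
2. interest=⌊2842054·181/10000⌋=51441; principal=1029865-51441=978424; balance=2842054-978424=1863630
3. interest=⌊1863630·181/10000⌋=33731; principal=1029865-33731=996134; balance=1863630-996134=867496
4. interest=⌊867496·181/10000⌋=15701; principal=min(1029865-15701,867496)=867496; balance=867496-867496=0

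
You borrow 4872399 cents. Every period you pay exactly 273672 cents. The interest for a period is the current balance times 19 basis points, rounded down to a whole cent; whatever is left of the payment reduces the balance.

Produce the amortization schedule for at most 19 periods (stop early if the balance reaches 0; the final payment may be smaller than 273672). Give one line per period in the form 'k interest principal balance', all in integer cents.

1 9257 264415 4607984
2 8755 264917 4343067
3 8251 265421 4077646
4 7747 265925 3811721
5 7242 266430 3545291
6 6736 266936 3278355
7 6228 267444 3010911
8 5720 267952 2742959
9 5211 268461 2474498
10 4701 268971 2205527
11 4190 269482 1936045
12 3678 269994 1666051
13 3165 270507 1395544
14 2651 271021 1124523
15 2136 271536 852987
16 1620 272052 580935
17 1103 272569 308366
18 585 273087 35279
19 67 35279 0

1. interest=⌊4872399·19/10000⌋=9257; principal=273672-9257=264415; balance=4872399-264415=4607984
2. interest=⌊4607984·19/10000⌋=8755; principal=273672-8755=264917; balance=4607984-264917=4343067
3. interest=⌊4343067·19/10000⌋=8251; principal=273672-8251=265421; balance=4343067-265421=4077646
4. interest=⌊4077646·19/10000⌋=7747; principal=273672-7747=265925; balance=4077646-265925=3811721
5. interest=⌊3811721·19/10000⌋=7242; principal=273672-7242=266430; balance=3811721-266430=3545291
6. interest=⌊3545291·19/10000⌋=6736; principal=273672-6736=266936; balance=3545291-266936=3278355
7. interest=⌊3278355·19/10000⌋=6228; principal=273672-6228=267444; balance=3278355-267444=3010911
8. interest=⌊3010911·19/10000⌋=5720; principal=273672-5720=267952; balance=3010911-267952=2742959
9. interest=⌊2742959·19/10000⌋=5211; principal=273672-5211=268461; balance=2742959-268461=2474498
10. interest=⌊2474498·19/10000⌋=4701; principal=273672-4701=268971; balance=2474498-268971=2205527
11. interest=⌊2205527·19/10000⌋=4190; principal=273672-4190=269482; balance=2205527-269482=1936045
12. interest=⌊1936045·19/10000⌋=3678; principal=273672-3678=269994; balance=1936045-269994=1666051
13. interest=⌊1666051·19/10000⌋=3165; principal=273672-3165=270507; balance=1666051-270507=1395544
14. interest=⌊1395544·19/10000⌋=2651; principal=273672-2651=271021; balance=1395544-271021=1124523
15. interest=⌊1124523·19/10000⌋=2136; principal=273672-2136=271536; balance=1124523-271536=852987
16. interest=⌊852987·19/10000⌋=1620; principal=273672-1620=272052; balance=852987-272052=580935
17. interest=⌊580935·19/10000⌋=1103; principal=273672-1103=272569; balance=580935-272569=308366
18. interest=⌊308366·19/10000⌋=585; principal=273672-585=273087; balance=308366-273087=35279
19. interest=⌊35279·19/10000⌋=67; principal=min(273672-67,35279)=35279; balance=35279-35279=0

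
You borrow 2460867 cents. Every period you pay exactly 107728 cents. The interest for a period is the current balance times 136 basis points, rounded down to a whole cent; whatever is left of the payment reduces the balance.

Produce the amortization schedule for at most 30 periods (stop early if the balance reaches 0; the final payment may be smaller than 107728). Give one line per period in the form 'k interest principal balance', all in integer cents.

1. interest=⌊2460867·136/10000⌋=33467; principal=107728-33467=74261; balance=2460867-74261=2386606
2. interest=⌊2386606·136/10000⌋=32457; principal=107728-32457=75271; balance=2386606-75271=2311335
3. interest=⌊2311335·136/10000⌋=31434; principal=107728-31434=76294; balance=2311335-76294=2235041
4. interest=⌊2235041·136/10000⌋=30396; principal=107728-30396=77332; balance=2235041-77332=2157709
5. interest=⌊2157709·136/10000⌋=29344; principal=107728-29344=78384; balance=2157709-78384=2079325
6. interest=⌊2079325·136/10000⌋=28278; principal=107728-28278=79450; balance=2079325-79450=1999875
7. interest=⌊1999875·136/10000⌋=27198; principal=107728-27198=80530; balance=1999875-80530=1919345
8. interest=⌊1919345·136/10000⌋=26103; principal=107728-26103=81625; balance=1919345-81625=1837720
9. interest=⌊1837720·136/10000⌋=24992; principal=107728-24992=82736; balance=1837720-82736=1754984
10. interest=⌊1754984·136/10000⌋=23867; principal=107728-23867=83861; balance=1754984-83861=1671123
11. interest=⌊1671123·136/10000⌋=22727; principal=107728-22727=85001; balance=1671123-85001=1586122
12. interest=⌊1586122·136/10000⌋=21571; principal=107728-21571=86157; balance=1586122-86157=1499965
13. interest=⌊1499965·136/10000⌋=20399; principal=107728-20399=87329; balance=1499965-87329=1412636
14. interest=⌊1412636·136/10000⌋=19211; principal=107728-19211=88517; balance=1412636-88517=1324119
15. interest=⌊1324119·136/10000⌋=18008; principal=107728-18008=89720; balance=1324119-89720=1234399
16. interest=⌊1234399·136/10000⌋=16787; principal=107728-16787=90941; balance=1234399-90941=1143458
17. interest=⌊1143458·136/10000⌋=15551; principal=107728-15551=92177; balance=1143458-92177=1051281
18. interest=⌊1051281·136/10000⌋=14297; principal=107728-14297=93431; balance=1051281-93431=957850
19. interest=⌊957850·136/10000⌋=13026; principal=107728-13026=94702; balance=957850-94702=863148
20. interest=⌊863148·136/10000⌋=11738; principal=107728-11738=95990; balance=863148-95990=767158
21. interest=⌊767158·136/10000⌋=10433; principal=107728-10433=97295; balance=767158-97295=669863
22. interest=⌊669863·136/10000⌋=9110; principal=107728-9110=98618; balance=669863-98618=571245
23. interest=⌊571245·136/10000⌋=7768; principal=107728-7768=99960; balance=571245-99960=471285
24. interest=⌊471285·136/10000⌋=6409; principal=107728-6409=101319; balance=471285-101319=369966
25. interest=⌊369966·136/10000⌋=5031; principal=107728-5031=102697; balance=369966-102697=267269
26. interest=⌊267269·136/10000⌋=3634; principal=107728-3634=104094; balance=267269-104094=163175
27. interest=⌊163175·136/10000⌋=2219; principal=107728-2219=105509; balance=163175-105509=57666
28. interest=⌊57666·136/10000⌋=784; principal=min(107728-784,57666)=57666; balance=57666-57666=0

1 33467 74261 2386606
2 32457 75271 2311335
3 31434 76294 2235041
4 30396 77332 2157709
5 29344 78384 2079325
6 28278 79450 1999875
7 27198 80530 1919345
8 26103 81625 1837720
9 24992 82736 1754984
10 23867 83861 1671123
11 22727 85001 1586122
12 21571 86157 1499965
13 20399 87329 1412636
14 19211 88517 1324119
15 18008 89720 1234399
16 16787 90941 1143458
17 15551 92177 1051281
18 14297 93431 957850
19 13026 94702 863148
20 11738 95990 767158
21 10433 97295 669863
22 9110 98618 571245
23 7768 99960 471285
24 6409 101319 369966
25 5031 102697 267269
26 3634 104094 163175
27 2219 105509 57666
28 784 57666 0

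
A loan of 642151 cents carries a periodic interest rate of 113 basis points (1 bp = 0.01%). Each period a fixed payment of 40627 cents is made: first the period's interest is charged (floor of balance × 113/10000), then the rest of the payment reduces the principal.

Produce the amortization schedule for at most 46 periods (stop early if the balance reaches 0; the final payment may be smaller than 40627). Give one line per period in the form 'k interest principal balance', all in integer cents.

1 7256 33371 608780
2 6879 33748 575032
3 6497 34130 540902
4 6112 34515 506387
5 5722 34905 471482
6 5327 35300 436182
7 4928 35699 400483
8 4525 36102 364381
9 4117 36510 327871
10 3704 36923 290948
11 3287 37340 253608
12 2865 37762 215846
13 2439 38188 177658
14 2007 38620 139038
15 1571 39056 99982
16 1129 39498 60484
17 683 39944 20540
18 232 20540 0

1. interest=⌊642151·113/10000⌋=7256; principal=40627-7256=33371; balance=642151-33371=608780
2. interest=⌊608780·113/10000⌋=6879; principal=40627-6879=33748; balance=608780-33748=575032
3. interest=⌊575032·113/10000⌋=6497; principal=40627-6497=34130; balance=575032-34130=540902
4. interest=⌊540902·113/10000⌋=6112; principal=40627-6112=34515; balance=540902-34515=506387
5. interest=⌊506387·113/10000⌋=5722; principal=40627-5722=34905; balance=506387-34905=471482
6. interest=⌊471482·113/10000⌋=5327; principal=40627-5327=35300; balance=471482-35300=436182
7. interest=⌊436182·113/10000⌋=4928; principal=40627-4928=35699; balance=436182-35699=400483
8. interest=⌊400483·113/10000⌋=4525; principal=40627-4525=36102; balance=400483-36102=364381
9. interest=⌊364381·113/10000⌋=4117; principal=40627-4117=36510; balance=364381-36510=327871
10. interest=⌊327871·113/10000⌋=3704; principal=40627-3704=36923; balance=327871-36923=290948
11. interest=⌊290948·113/10000⌋=3287; principal=40627-3287=37340; balance=290948-37340=253608
12. interest=⌊253608·113/10000⌋=2865; principal=40627-2865=37762; balance=253608-37762=215846
13. interest=⌊215846·113/10000⌋=2439; principal=40627-2439=38188; balance=215846-38188=177658
14. interest=⌊177658·113/10000⌋=2007; principal=40627-2007=38620; balance=177658-38620=139038
15. interest=⌊139038·113/10000⌋=1571; principal=40627-1571=39056; balance=139038-39056=99982
16. interest=⌊99982·113/10000⌋=1129; principal=40627-1129=39498; balance=99982-39498=60484
17. interest=⌊60484·113/10000⌋=683; principal=40627-683=39944; balance=60484-39944=20540
18. interest=⌊20540·113/10000⌋=232; principal=min(40627-232,20540)=20540; balance=20540-20540=0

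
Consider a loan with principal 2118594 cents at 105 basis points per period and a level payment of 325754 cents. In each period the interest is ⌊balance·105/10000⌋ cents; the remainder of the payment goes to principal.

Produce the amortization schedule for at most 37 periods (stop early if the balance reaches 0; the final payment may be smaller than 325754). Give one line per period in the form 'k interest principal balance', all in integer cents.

1. interest=⌊2118594·105/10000⌋=22245; principal=325754-22245=303509; balance=2118594-303509=1815085
2. interest=⌊1815085·105/10000⌋=19058; principal=325754-19058=306696; balance=1815085-306696=1508389
3. interest=⌊1508389·105/10000⌋=15838; principal=325754-15838=309916; balance=1508389-309916=1198473
4. interest=⌊1198473·105/10000⌋=12583; principal=325754-12583=313171; balance=1198473-313171=885302
5. interest=⌊885302·105/10000⌋=9295; principal=325754-9295=316459; balance=885302-316459=568843
6. interest=⌊568843·105/10000⌋=5972; principal=325754-5972=319782; balance=568843-319782=249061
7. interest=⌊249061·105/10000⌋=2615; principal=min(325754-2615,249061)=249061; balance=249061-249061=0

1 22245 303509 1815085
2 19058 306696 1508389
3 15838 309916 1198473
4 12583 313171 885302
5 9295 316459 568843
6 5972 319782 249061
7 2615 249061 0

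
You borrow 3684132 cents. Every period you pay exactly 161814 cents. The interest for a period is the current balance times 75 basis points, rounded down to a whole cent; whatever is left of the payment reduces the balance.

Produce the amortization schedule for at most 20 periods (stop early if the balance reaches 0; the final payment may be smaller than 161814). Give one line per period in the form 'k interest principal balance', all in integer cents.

1. interest=⌊3684132·75/10000⌋=27630; principal=161814-27630=134184; balance=3684132-134184=3549948
2. interest=⌊3549948·75/10000⌋=26624; principal=161814-26624=135190; balance=3549948-135190=3414758
3. interest=⌊3414758·75/10000⌋=25610; principal=161814-25610=136204; balance=3414758-136204=3278554
4. interest=⌊3278554·75/10000⌋=24589; principal=161814-24589=137225; balance=3278554-137225=3141329
5. interest=⌊3141329·75/10000⌋=23559; principal=161814-23559=138255; balance=3141329-138255=3003074
6. interest=⌊3003074·75/10000⌋=22523; principal=161814-22523=139291; balance=3003074-139291=2863783
7. interest=⌊2863783·75/10000⌋=21478; principal=161814-21478=140336; balance=2863783-140336=2723447
8. interest=⌊2723447·75/10000⌋=20425; principal=161814-20425=141389; balance=2723447-141389=2582058
9. interest=⌊2582058·75/10000⌋=19365; principal=161814-19365=142449; balance=2582058-142449=2439609
10. interest=⌊2439609·75/10000⌋=18297; principal=161814-18297=143517; balance=2439609-143517=2296092
11. interest=⌊2296092·75/10000⌋=17220; principal=161814-17220=144594; balance=2296092-144594=2151498
12. interest=⌊2151498·75/10000⌋=16136; principal=161814-16136=145678; balance=2151498-145678=2005820
13. interest=⌊2005820·75/10000⌋=15043; principal=161814-15043=146771; balance=2005820-146771=1859049
14. interest=⌊1859049·75/10000⌋=13942; principal=161814-13942=147872; balance=1859049-147872=1711177
15. interest=⌊1711177·75/10000⌋=12833; principal=161814-12833=148981; balance=1711177-148981=1562196
16. interest=⌊1562196·75/10000⌋=11716; principal=161814-11716=150098; balance=1562196-150098=1412098
17. interest=⌊1412098·75/10000⌋=10590; principal=161814-10590=151224; balance=1412098-151224=1260874
18. interest=⌊1260874·75/10000⌋=9456; principal=161814-9456=152358; balance=1260874-152358=1108516
19. interest=⌊1108516·75/10000⌋=8313; principal=161814-8313=153501; balance=1108516-153501=955015
20. interest=⌊955015·75/10000⌋=7162; principal=161814-7162=154652; balance=955015-154652=800363

1 27630 134184 3549948
2 26624 135190 3414758
3 25610 136204 3278554
4 24589 137225 3141329
5 23559 138255 3003074
6 22523 139291 2863783
7 21478 140336 2723447
8 20425 141389 2582058
9 19365 142449 2439609
10 18297 143517 2296092
11 17220 144594 2151498
12 16136 145678 2005820
13 15043 146771 1859049
14 13942 147872 1711177
15 12833 148981 1562196
16 11716 150098 1412098
17 10590 151224 1260874
18 9456 152358 1108516
19 8313 153501 955015
20 7162 154652 800363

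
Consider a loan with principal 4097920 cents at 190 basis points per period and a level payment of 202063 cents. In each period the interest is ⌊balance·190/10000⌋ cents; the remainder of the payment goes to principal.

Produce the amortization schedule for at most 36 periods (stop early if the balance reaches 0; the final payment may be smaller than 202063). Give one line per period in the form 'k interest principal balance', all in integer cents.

1 77860 124203 3973717
2 75500 126563 3847154
3 73095 128968 3718186
4 70645 131418 3586768
5 68148 133915 3452853
6 65604 136459 3316394
7 63011 139052 3177342
8 60369 141694 3035648
9 57677 144386 2891262
10 54933 147130 2744132
11 52138 149925 2594207
12 49289 152774 2441433
13 46387 155676 2285757
14 43429 158634 2127123
15 40415 161648 1965475
16 37344 164719 1800756
17 34214 167849 1632907
18 31025 171038 1461869
19 27775 174288 1287581
20 24464 177599 1109982
21 21089 180974 929008
22 17651 184412 744596
23 14147 187916 556680
24 10576 191487 365193
25 6938 195125 170068
26 3231 170068 0

1. interest=⌊4097920·190/10000⌋=77860; principal=202063-77860=124203; balance=4097920-124203=3973717
2. interest=⌊3973717·190/10000⌋=75500; principal=202063-75500=126563; balance=3973717-126563=3847154
3. interest=⌊3847154·190/10000⌋=73095; principal=202063-73095=128968; balance=3847154-128968=3718186
4. interest=⌊3718186·190/10000⌋=70645; principal=202063-70645=131418; balance=3718186-131418=3586768
5. interest=⌊3586768·190/10000⌋=68148; principal=202063-68148=133915; balance=3586768-133915=3452853
6. interest=⌊3452853·190/10000⌋=65604; principal=202063-65604=136459; balance=3452853-136459=3316394
7. interest=⌊3316394·190/10000⌋=63011; principal=202063-63011=139052; balance=3316394-139052=3177342
8. interest=⌊3177342·190/10000⌋=60369; principal=202063-60369=141694; balance=3177342-141694=3035648
9. interest=⌊3035648·190/10000⌋=57677; principal=202063-57677=144386; balance=3035648-144386=2891262
10. interest=⌊2891262·190/10000⌋=54933; principal=202063-54933=147130; balance=2891262-147130=2744132
11. interest=⌊2744132·190/10000⌋=52138; principal=202063-52138=149925; balance=2744132-149925=2594207
12. interest=⌊2594207·190/10000⌋=49289; principal=202063-49289=152774; balance=2594207-152774=2441433
13. interest=⌊2441433·190/10000⌋=46387; principal=202063-46387=155676; balance=2441433-155676=2285757
14. interest=⌊2285757·190/10000⌋=43429; principal=202063-43429=158634; balance=2285757-158634=2127123
15. interest=⌊2127123·190/10000⌋=40415; principal=202063-40415=161648; balance=2127123-161648=1965475
16. interest=⌊1965475·190/10000⌋=37344; principal=202063-37344=164719; balance=1965475-164719=1800756
17. interest=⌊1800756·190/10000⌋=34214; principal=202063-34214=167849; balance=1800756-167849=1632907
18. interest=⌊1632907·190/10000⌋=31025; principal=202063-31025=171038; balance=1632907-171038=1461869
19. interest=⌊1461869·190/10000⌋=27775; principal=202063-27775=174288; balance=1461869-174288=1287581
20. interest=⌊1287581·190/10000⌋=24464; principal=202063-24464=177599; balance=1287581-177599=1109982
21. interest=⌊1109982·190/10000⌋=21089; principal=202063-21089=180974; balance=1109982-180974=929008
22. interest=⌊929008·190/10000⌋=17651; principal=202063-17651=184412; balance=929008-184412=744596
23. interest=⌊744596·190/10000⌋=14147; principal=202063-14147=187916; balance=744596-187916=556680
24. interest=⌊556680·190/10000⌋=10576; principal=202063-10576=191487; balance=556680-191487=365193
25. interest=⌊365193·190/10000⌋=6938; principal=202063-6938=195125; balance=365193-195125=170068
26. interest=⌊170068·190/10000⌋=3231; principal=min(202063-3231,170068)=170068; balance=170068-170068=0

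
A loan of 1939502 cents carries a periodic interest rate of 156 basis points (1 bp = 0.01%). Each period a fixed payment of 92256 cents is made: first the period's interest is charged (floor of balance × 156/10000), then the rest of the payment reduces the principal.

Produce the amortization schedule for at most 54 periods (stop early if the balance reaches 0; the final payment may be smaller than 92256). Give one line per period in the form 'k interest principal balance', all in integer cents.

1. interest=⌊1939502·156/10000⌋=30256; principal=92256-30256=62000; balance=1939502-62000=1877502
2. interest=⌊1877502·156/10000⌋=29289; principal=92256-29289=62967; balance=1877502-62967=1814535
3. interest=⌊1814535·156/10000⌋=28306; principal=92256-28306=63950; balance=1814535-63950=1750585
4. interest=⌊1750585·156/10000⌋=27309; principal=92256-27309=64947; balance=1750585-64947=1685638
5. interest=⌊1685638·156/10000⌋=26295; principal=92256-26295=65961; balance=1685638-65961=1619677
6. interest=⌊1619677·156/10000⌋=25266; principal=92256-25266=66990; balance=1619677-66990=1552687
7. interest=⌊1552687·156/10000⌋=24221; principal=92256-24221=68035; balance=1552687-68035=1484652
8. interest=⌊1484652·156/10000⌋=23160; principal=92256-23160=69096; balance=1484652-69096=1415556
9. interest=⌊1415556·156/10000⌋=22082; principal=92256-22082=70174; balance=1415556-70174=1345382
10. interest=⌊1345382·156/10000⌋=20987; principal=92256-20987=71269; balance=1345382-71269=1274113
11. interest=⌊1274113·156/10000⌋=19876; principal=92256-19876=72380; balance=1274113-72380=1201733
12. interest=⌊1201733·156/10000⌋=18747; principal=92256-18747=73509; balance=1201733-73509=1128224
13. interest=⌊1128224·156/10000⌋=17600; principal=92256-17600=74656; balance=1128224-74656=1053568
14. interest=⌊1053568·156/10000⌋=16435; principal=92256-16435=75821; balance=1053568-75821=977747
15. interest=⌊977747·156/10000⌋=15252; principal=92256-15252=77004; balance=977747-77004=900743
16. interest=⌊900743·156/10000⌋=14051; principal=92256-14051=78205; balance=900743-78205=822538
17. interest=⌊822538·156/10000⌋=12831; principal=92256-12831=79425; balance=822538-79425=743113
18. interest=⌊743113·156/10000⌋=11592; principal=92256-11592=80664; balance=743113-80664=662449
19. interest=⌊662449·156/10000⌋=10334; principal=92256-10334=81922; balance=662449-81922=580527
20. interest=⌊580527·156/10000⌋=9056; principal=92256-9056=83200; balance=580527-83200=497327
21. interest=⌊497327·156/10000⌋=7758; principal=92256-7758=84498; balance=497327-84498=412829
22. interest=⌊412829·156/10000⌋=6440; principal=92256-6440=85816; balance=412829-85816=327013
23. interest=⌊327013·156/10000⌋=5101; principal=92256-5101=87155; balance=327013-87155=239858
24. interest=⌊239858·156/10000⌋=3741; principal=92256-3741=88515; balance=239858-88515=151343
25. interest=⌊151343·156/10000⌋=2360; principal=92256-2360=89896; balance=151343-89896=61447
26. interest=⌊61447·156/10000⌋=958; principal=min(92256-958,61447)=61447; balance=61447-61447=0

1 30256 62000 1877502
2 29289 62967 1814535
3 28306 63950 1750585
4 27309 64947 1685638
5 26295 65961 1619677
6 25266 66990 1552687
7 24221 68035 1484652
8 23160 69096 1415556
9 22082 70174 1345382
10 20987 71269 1274113
11 19876 72380 1201733
12 18747 73509 1128224
13 17600 74656 1053568
14 16435 75821 977747
15 15252 77004 900743
16 14051 78205 822538
17 12831 79425 743113
18 11592 80664 662449
19 10334 81922 580527
20 9056 83200 497327
21 7758 84498 412829
22 6440 85816 327013
23 5101 87155 239858
24 3741 88515 151343
25 2360 89896 61447
26 958 61447 0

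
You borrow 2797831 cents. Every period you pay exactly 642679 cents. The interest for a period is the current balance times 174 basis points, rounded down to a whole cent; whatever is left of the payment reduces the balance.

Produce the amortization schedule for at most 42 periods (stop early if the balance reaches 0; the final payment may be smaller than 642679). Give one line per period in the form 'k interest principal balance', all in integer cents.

1. interest=⌊2797831·174/10000⌋=48682; principal=642679-48682=593997; balance=2797831-593997=2203834
2. interest=⌊2203834·174/10000⌋=38346; principal=642679-38346=604333; balance=2203834-604333=1599501
3. interest=⌊1599501·174/10000⌋=27831; principal=642679-27831=614848; balance=1599501-614848=984653
4. interest=⌊984653·174/10000⌋=17132; principal=642679-17132=625547; balance=984653-625547=359106
5. interest=⌊359106·174/10000⌋=6248; principal=min(642679-6248,359106)=359106; balance=359106-359106=0

1 48682 593997 2203834
2 38346 604333 1599501
3 27831 614848 984653
4 17132 625547 359106
5 6248 359106 0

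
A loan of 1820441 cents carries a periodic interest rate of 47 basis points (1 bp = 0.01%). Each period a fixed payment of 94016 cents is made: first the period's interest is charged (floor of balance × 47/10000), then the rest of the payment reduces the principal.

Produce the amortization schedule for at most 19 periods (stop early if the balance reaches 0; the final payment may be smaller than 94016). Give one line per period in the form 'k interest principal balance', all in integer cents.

1. interest=⌊1820441·47/10000⌋=8556; principal=94016-8556=85460; balance=1820441-85460=1734981
2. interest=⌊1734981·47/10000⌋=8154; principal=94016-8154=85862; balance=1734981-85862=1649119
3. interest=⌊1649119·47/10000⌋=7750; principal=94016-7750=86266; balance=1649119-86266=1562853
4. interest=⌊1562853·47/10000⌋=7345; principal=94016-7345=86671; balance=1562853-86671=1476182
5. interest=⌊1476182·47/10000⌋=6938; principal=94016-6938=87078; balance=1476182-87078=1389104
6. interest=⌊1389104·47/10000⌋=6528; principal=94016-6528=87488; balance=1389104-87488=1301616
7. interest=⌊1301616·47/10000⌋=6117; principal=94016-6117=87899; balance=1301616-87899=1213717
8. interest=⌊1213717·47/10000⌋=5704; principal=94016-5704=88312; balance=1213717-88312=1125405
9. interest=⌊1125405·47/10000⌋=5289; principal=94016-5289=88727; balance=1125405-88727=1036678
10. interest=⌊1036678·47/10000⌋=4872; principal=94016-4872=89144; balance=1036678-89144=947534
11. interest=⌊947534·47/10000⌋=4453; principal=94016-4453=89563; balance=947534-89563=857971
12. interest=⌊857971·47/10000⌋=4032; principal=94016-4032=89984; balance=857971-89984=767987
13. interest=⌊767987·47/10000⌋=3609; principal=94016-3609=90407; balance=767987-90407=677580
14. interest=⌊677580·47/10000⌋=3184; principal=94016-3184=90832; balance=677580-90832=586748
15. interest=⌊586748·47/10000⌋=2757; principal=94016-2757=91259; balance=586748-91259=495489
16. interest=⌊495489·47/10000⌋=2328; principal=94016-2328=91688; balance=495489-91688=403801
17. interest=⌊403801·47/10000⌋=1897; principal=94016-1897=92119; balance=403801-92119=311682
18. interest=⌊311682·47/10000⌋=1464; principal=94016-1464=92552; balance=311682-92552=219130
19. interest=⌊219130·47/10000⌋=1029; principal=94016-1029=92987; balance=219130-92987=126143

1 8556 85460 1734981
2 8154 85862 1649119
3 7750 86266 1562853
4 7345 86671 1476182
5 6938 87078 1389104
6 6528 87488 1301616
7 6117 87899 1213717
8 5704 88312 1125405
9 5289 88727 1036678
10 4872 89144 947534
11 4453 89563 857971
12 4032 89984 767987
13 3609 90407 677580
14 3184 90832 586748
15 2757 91259 495489
16 2328 91688 403801
17 1897 92119 311682
18 1464 92552 219130
19 1029 92987 126143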